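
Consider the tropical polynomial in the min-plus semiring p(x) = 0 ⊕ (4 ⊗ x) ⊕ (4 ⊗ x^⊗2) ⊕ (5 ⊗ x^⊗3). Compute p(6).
p(6) = 0

A tropical monomial a ⊗ x^⊗i evaluates to a + i · x. Evaluating each term at x = 6:
  Term 0 contributes 0 + 0 · 6 = 0
  Term 1 contributes 4 + 1 · 6 = 10
  Term 2 contributes 4 + 2 · 6 = 16
  Term 3 contributes 5 + 3 · 6 = 23
p(6) = ⊕ of these = min[0, 10, 16, 23] = 0.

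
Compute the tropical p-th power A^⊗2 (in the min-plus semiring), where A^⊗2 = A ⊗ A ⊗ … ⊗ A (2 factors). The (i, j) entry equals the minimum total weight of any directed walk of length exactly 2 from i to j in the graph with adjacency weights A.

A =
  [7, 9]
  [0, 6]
A^⊗2 =
  [9, 15]
  [6, 9]

Each entry (A^⊗2)_ij equals the minimum over all length-2 walks i = v_0 → v_1 → … → v_2 = j of Σ_t A[v_t][v_{t+1}]. For example, for (i, j) = (0, 1) we minimise over 2 possible intermediate vertex sequences; the minimum is 15, attained along the walk 0 → 1 → 1.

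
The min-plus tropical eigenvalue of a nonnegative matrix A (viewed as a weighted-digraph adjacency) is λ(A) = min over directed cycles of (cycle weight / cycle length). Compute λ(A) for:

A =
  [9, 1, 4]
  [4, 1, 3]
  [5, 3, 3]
λ(A) = 1

Enumerate directed cycles and compute their means (weight / length). Sample:
  cycle 0 → 0: weight = 9, length = 1, mean = 9/1 ≈ 9.000
  cycle 1 → 1: weight = 1, length = 1, mean = 1/1 ≈ 1.000
  cycle 2 → 2: weight = 3, length = 1, mean = 3/1 ≈ 3.000
  cycle 0 → 1 → 0: weight = 5, length = 2, mean = 5/2 ≈ 2.500
  cycle 0 → 2 → 0: weight = 9, length = 2, mean = 9/2 ≈ 4.500
  cycle 1 → 0 → 1: weight = 5, length = 2, mean = 5/2 ≈ 2.500
Minimum mean = 1.000, attained e.g. along the cycle 1 → 1 with weight 1 and length 1. So λ(A) = 1/1 = 1.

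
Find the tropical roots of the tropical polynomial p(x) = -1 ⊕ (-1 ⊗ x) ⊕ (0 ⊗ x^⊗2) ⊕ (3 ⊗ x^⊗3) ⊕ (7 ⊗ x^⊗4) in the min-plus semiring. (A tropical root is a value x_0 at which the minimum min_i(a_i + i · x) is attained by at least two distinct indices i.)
Roots: {-4, -3, -1, 0}

Each tropical root is a break point of the lower envelope of the lines y = a_i + i · x (there are 5 lines, with slopes 0, 1, ..., 4). Only the lines that attain the minimum somewhere contribute to roots; other lines are dominated. Here the surviving (envelope) indices are i = 4, i = 3, i = 2, i = 1, i = 0.
Intersections between consecutive envelope lines give the roots: for adjacent envelope indices i < j the intersection is x = (a_i − a_j) / (j − i). Reading off the sorted break points: {-4, -3, -1, 0}.
Verification: at each break x_0, at least two indices attain the minimum of min_i(a_i + i · x_0).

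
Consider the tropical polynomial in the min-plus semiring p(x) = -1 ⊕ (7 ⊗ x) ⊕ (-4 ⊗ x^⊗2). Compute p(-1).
p(-1) = -6

A tropical monomial a ⊗ x^⊗i evaluates to a + i · x. Evaluating each term at x = -1:
  Term 0 contributes -1 + 0 · -1 = -1
  Term 1 contributes 7 + 1 · -1 = 6
  Term 2 contributes -4 + 2 · -1 = -6
p(-1) = ⊕ of these = min[-1, 6, -6] = -6.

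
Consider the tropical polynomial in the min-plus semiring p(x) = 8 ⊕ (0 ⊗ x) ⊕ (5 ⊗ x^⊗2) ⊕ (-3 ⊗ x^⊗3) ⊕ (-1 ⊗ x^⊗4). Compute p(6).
p(6) = 6

A tropical monomial a ⊗ x^⊗i evaluates to a + i · x. Evaluating each term at x = 6:
  Term 0 contributes 8 + 0 · 6 = 8
  Term 1 contributes 0 + 1 · 6 = 6
  Term 2 contributes 5 + 2 · 6 = 17
  Term 3 contributes -3 + 3 · 6 = 15
  Term 4 contributes -1 + 4 · 6 = 23
p(6) = ⊕ of these = min[8, 6, 17, 15, 23] = 6.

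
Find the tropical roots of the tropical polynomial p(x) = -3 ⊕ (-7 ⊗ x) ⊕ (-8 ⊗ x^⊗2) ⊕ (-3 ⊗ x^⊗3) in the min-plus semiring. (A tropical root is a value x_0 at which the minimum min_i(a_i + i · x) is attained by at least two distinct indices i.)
Roots: {-5, 1, 4}

Each tropical root is a break point of the lower envelope of the lines y = a_i + i · x (there are 4 lines, with slopes 0, 1, ..., 3). Only the lines that attain the minimum somewhere contribute to roots; other lines are dominated. Here the surviving (envelope) indices are i = 3, i = 2, i = 1, i = 0.
Intersections between consecutive envelope lines give the roots: for adjacent envelope indices i < j the intersection is x = (a_i − a_j) / (j − i). Reading off the sorted break points: {-5, 1, 4}.
Verification: at each break x_0, at least two indices attain the minimum of min_i(a_i + i · x_0).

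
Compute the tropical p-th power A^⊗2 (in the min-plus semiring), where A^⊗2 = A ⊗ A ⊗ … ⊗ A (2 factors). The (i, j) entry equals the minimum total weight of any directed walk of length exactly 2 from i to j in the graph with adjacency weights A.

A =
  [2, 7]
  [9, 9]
A^⊗2 =
  [4, 9]
  [11, 16]

Each entry (A^⊗2)_ij equals the minimum over all length-2 walks i = v_0 → v_1 → … → v_2 = j of Σ_t A[v_t][v_{t+1}]. For example, for (i, j) = (0, 1) we minimise over 2 possible intermediate vertex sequences; the minimum is 9, attained along the walk 0 → 0 → 1.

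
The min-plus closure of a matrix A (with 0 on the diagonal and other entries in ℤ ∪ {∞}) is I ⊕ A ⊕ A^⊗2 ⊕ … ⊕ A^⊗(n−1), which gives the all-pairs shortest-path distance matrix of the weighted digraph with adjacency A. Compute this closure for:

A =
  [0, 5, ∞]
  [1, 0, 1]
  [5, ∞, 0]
Closure =
  [0, 5, 6]
  [1, 0, 1]
  [5, 10, 0]

This is the Floyd-Warshall all-pairs shortest-path computation. For each intermediate vertex k = 0, 1, …, 2, update dist[i][j] ← min(dist[i][j], dist[i][k] + dist[k][j]). The final matrix gives, for each (i, j), the minimum total weight of any directed path from i to j (possibly empty when i = j).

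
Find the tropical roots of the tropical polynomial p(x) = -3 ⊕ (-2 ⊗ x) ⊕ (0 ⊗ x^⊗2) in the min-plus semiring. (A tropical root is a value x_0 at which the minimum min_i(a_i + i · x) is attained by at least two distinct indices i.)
Roots: {-2, -1}

Each tropical root is a break point of the lower envelope of the lines y = a_i + i · x (there are 3 lines, with slopes 0, 1, ..., 2). Only the lines that attain the minimum somewhere contribute to roots; other lines are dominated. Here the surviving (envelope) indices are i = 2, i = 1, i = 0.
Intersections between consecutive envelope lines give the roots: for adjacent envelope indices i < j the intersection is x = (a_i − a_j) / (j − i). Reading off the sorted break points: {-2, -1}.
Verification: at each break x_0, at least two indices attain the minimum of min_i(a_i + i · x_0).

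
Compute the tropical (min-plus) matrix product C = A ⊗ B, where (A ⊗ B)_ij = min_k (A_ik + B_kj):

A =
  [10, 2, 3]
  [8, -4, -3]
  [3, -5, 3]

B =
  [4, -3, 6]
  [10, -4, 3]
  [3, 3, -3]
A ⊗ B =
  [6, -2, 0]
  [0, -8, -6]
  [5, -9, -2]

Apply the min-plus product entry-by-entry:
  C[0][0] = min over k of (A[0][0] + B[0][0] = 10 + 4 = 14, A[0][1] + B[1][0] = 2 + 10 = 12, A[0][2] + B[2][0] = 3 + 3 = 6) = 6 (attained at k = 2)
  C[0][1] = min over k of (A[0][0] + B[0][1] = 10 + -3 = 7, A[0][1] + B[1][1] = 2 + -4 = -2, A[0][2] + B[2][1] = 3 + 3 = 6) = -2 (attained at k = 1)
  C[0][2] = min over k of (A[0][0] + B[0][2] = 10 + 6 = 16, A[0][1] + B[1][2] = 2 + 3 = 5, A[0][2] + B[2][2] = 3 + -3 = 0) = 0 (attained at k = 2)
  C[1][0] = min over k of (A[1][0] + B[0][0] = 8 + 4 = 12, A[1][1] + B[1][0] = -4 + 10 = 6, A[1][2] + B[2][0] = -3 + 3 = 0) = 0 (attained at k = 2)
  C[1][1] = min over k of (A[1][0] + B[0][1] = 8 + -3 = 5, A[1][1] + B[1][1] = -4 + -4 = -8, A[1][2] + B[2][1] = -3 + 3 = 0) = -8 (attained at k = 1)
  C[1][2] = min over k of (A[1][0] + B[0][2] = 8 + 6 = 14, A[1][1] + B[1][2] = -4 + 3 = -1, A[1][2] + B[2][2] = -3 + -3 = -6) = -6 (attained at k = 2)
  C[2][0] = min over k of (A[2][0] + B[0][0] = 3 + 4 = 7, A[2][1] + B[1][0] = -5 + 10 = 5, A[2][2] + B[2][0] = 3 + 3 = 6) = 5 (attained at k = 1)
  C[2][1] = min over k of (A[2][0] + B[0][1] = 3 + -3 = 0, A[2][1] + B[1][1] = -5 + -4 = -9, A[2][2] + B[2][1] = 3 + 3 = 6) = -9 (attained at k = 1)
  C[2][2] = min over k of (A[2][0] + B[0][2] = 3 + 6 = 9, A[2][1] + B[1][2] = -5 + 3 = -2, A[2][2] + B[2][2] = 3 + -3 = 0) = -2 (attained at k = 1)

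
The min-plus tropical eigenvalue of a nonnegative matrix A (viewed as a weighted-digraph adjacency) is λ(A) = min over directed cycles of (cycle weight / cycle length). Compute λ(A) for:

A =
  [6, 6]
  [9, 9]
λ(A) = 6

Enumerate directed cycles and compute their means (weight / length). Sample:
  cycle 0 → 0: weight = 6, length = 1, mean = 6/1 ≈ 6.000
  cycle 1 → 1: weight = 9, length = 1, mean = 9/1 ≈ 9.000
  cycle 0 → 1 → 0: weight = 15, length = 2, mean = 15/2 ≈ 7.500
  cycle 1 → 0 → 1: weight = 15, length = 2, mean = 15/2 ≈ 7.500
Minimum mean = 6.000, attained e.g. along the cycle 0 → 0 with weight 6 and length 1. So λ(A) = 6/1 = 6.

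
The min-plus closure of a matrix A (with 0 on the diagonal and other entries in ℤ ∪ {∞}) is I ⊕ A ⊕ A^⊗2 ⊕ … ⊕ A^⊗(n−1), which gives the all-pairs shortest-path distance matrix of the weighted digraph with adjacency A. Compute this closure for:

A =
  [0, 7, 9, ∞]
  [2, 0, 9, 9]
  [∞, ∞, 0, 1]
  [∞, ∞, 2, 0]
Closure =
  [0, 7, 9, 10]
  [2, 0, 9, 9]
  [∞, ∞, 0, 1]
  [∞, ∞, 2, 0]

This is the Floyd-Warshall all-pairs shortest-path computation. For each intermediate vertex k = 0, 1, …, 3, update dist[i][j] ← min(dist[i][j], dist[i][k] + dist[k][j]). The final matrix gives, for each (i, j), the minimum total weight of any directed path from i to j (possibly empty when i = j).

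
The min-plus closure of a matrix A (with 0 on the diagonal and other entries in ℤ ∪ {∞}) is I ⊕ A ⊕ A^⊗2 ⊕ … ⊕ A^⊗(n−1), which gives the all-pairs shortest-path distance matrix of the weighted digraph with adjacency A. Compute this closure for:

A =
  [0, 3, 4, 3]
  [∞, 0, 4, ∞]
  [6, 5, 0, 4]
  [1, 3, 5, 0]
Closure =
  [0, 3, 4, 3]
  [9, 0, 4, 8]
  [5, 5, 0, 4]
  [1, 3, 5, 0]

This is the Floyd-Warshall all-pairs shortest-path computation. For each intermediate vertex k = 0, 1, …, 3, update dist[i][j] ← min(dist[i][j], dist[i][k] + dist[k][j]). The final matrix gives, for each (i, j), the minimum total weight of any directed path from i to j (possibly empty when i = j).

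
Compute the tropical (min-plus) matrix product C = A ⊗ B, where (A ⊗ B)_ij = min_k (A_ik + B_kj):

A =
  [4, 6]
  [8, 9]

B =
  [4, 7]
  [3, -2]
A ⊗ B =
  [8, 4]
  [12, 7]

Apply the min-plus product entry-by-entry:
  C[0][0] = min over k of (A[0][0] + B[0][0] = 4 + 4 = 8, A[0][1] + B[1][0] = 6 + 3 = 9) = 8 (attained at k = 0)
  C[0][1] = min over k of (A[0][0] + B[0][1] = 4 + 7 = 11, A[0][1] + B[1][1] = 6 + -2 = 4) = 4 (attained at k = 1)
  C[1][0] = min over k of (A[1][0] + B[0][0] = 8 + 4 = 12, A[1][1] + B[1][0] = 9 + 3 = 12) = 12 (attained at k = 0)
  C[1][1] = min over k of (A[1][0] + B[0][1] = 8 + 7 = 15, A[1][1] + B[1][1] = 9 + -2 = 7) = 7 (attained at k = 1)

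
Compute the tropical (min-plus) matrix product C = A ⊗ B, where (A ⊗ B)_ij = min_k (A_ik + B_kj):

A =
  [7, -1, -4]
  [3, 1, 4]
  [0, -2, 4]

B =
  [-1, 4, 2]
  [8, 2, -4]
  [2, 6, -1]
A ⊗ B =
  [-2, 1, -5]
  [2, 3, -3]
  [-1, 0, -6]

Apply the min-plus product entry-by-entry:
  C[0][0] = min over k of (A[0][0] + B[0][0] = 7 + -1 = 6, A[0][1] + B[1][0] = -1 + 8 = 7, A[0][2] + B[2][0] = -4 + 2 = -2) = -2 (attained at k = 2)
  C[0][1] = min over k of (A[0][0] + B[0][1] = 7 + 4 = 11, A[0][1] + B[1][1] = -1 + 2 = 1, A[0][2] + B[2][1] = -4 + 6 = 2) = 1 (attained at k = 1)
  C[0][2] = min over k of (A[0][0] + B[0][2] = 7 + 2 = 9, A[0][1] + B[1][2] = -1 + -4 = -5, A[0][2] + B[2][2] = -4 + -1 = -5) = -5 (attained at k = 1)
  C[1][0] = min over k of (A[1][0] + B[0][0] = 3 + -1 = 2, A[1][1] + B[1][0] = 1 + 8 = 9, A[1][2] + B[2][0] = 4 + 2 = 6) = 2 (attained at k = 0)
  C[1][1] = min over k of (A[1][0] + B[0][1] = 3 + 4 = 7, A[1][1] + B[1][1] = 1 + 2 = 3, A[1][2] + B[2][1] = 4 + 6 = 10) = 3 (attained at k = 1)
  C[1][2] = min over k of (A[1][0] + B[0][2] = 3 + 2 = 5, A[1][1] + B[1][2] = 1 + -4 = -3, A[1][2] + B[2][2] = 4 + -1 = 3) = -3 (attained at k = 1)
  C[2][0] = min over k of (A[2][0] + B[0][0] = 0 + -1 = -1, A[2][1] + B[1][0] = -2 + 8 = 6, A[2][2] + B[2][0] = 4 + 2 = 6) = -1 (attained at k = 0)
  C[2][1] = min over k of (A[2][0] + B[0][1] = 0 + 4 = 4, A[2][1] + B[1][1] = -2 + 2 = 0, A[2][2] + B[2][1] = 4 + 6 = 10) = 0 (attained at k = 1)
  C[2][2] = min over k of (A[2][0] + B[0][2] = 0 + 2 = 2, A[2][1] + B[1][2] = -2 + -4 = -6, A[2][2] + B[2][2] = 4 + -1 = 3) = -6 (attained at k = 1)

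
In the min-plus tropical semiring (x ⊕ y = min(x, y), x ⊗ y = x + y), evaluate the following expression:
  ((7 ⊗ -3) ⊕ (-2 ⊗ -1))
((7 ⊗ -3) ⊕ (-2 ⊗ -1)) = -3

Expand innermost to outermost. Recall ⊕ takes the minimum of its arguments and ⊗ takes their sum. Working out the expression ((7 ⊗ -3) ⊕ (-2 ⊗ -1)) gives -3.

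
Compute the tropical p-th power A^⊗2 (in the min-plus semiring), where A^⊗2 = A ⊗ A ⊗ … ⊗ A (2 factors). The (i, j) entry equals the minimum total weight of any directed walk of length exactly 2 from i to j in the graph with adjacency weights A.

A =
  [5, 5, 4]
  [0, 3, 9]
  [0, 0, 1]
A^⊗2 =
  [4, 4, 5]
  [3, 5, 4]
  [0, 1, 2]

Each entry (A^⊗2)_ij equals the minimum over all length-2 walks i = v_0 → v_1 → … → v_2 = j of Σ_t A[v_t][v_{t+1}]. For example, for (i, j) = (0, 2) we minimise over 3 possible intermediate vertex sequences; the minimum is 5, attained along the walk 0 → 2 → 2.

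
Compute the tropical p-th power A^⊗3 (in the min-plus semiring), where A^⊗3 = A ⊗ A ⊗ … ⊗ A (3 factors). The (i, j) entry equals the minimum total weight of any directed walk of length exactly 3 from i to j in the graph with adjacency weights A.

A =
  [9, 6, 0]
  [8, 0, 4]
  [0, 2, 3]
A^⊗3 =
  [3, 2, 0]
  [4, 0, 4]
  [0, 2, 3]

Each entry (A^⊗3)_ij equals the minimum over all length-3 walks i = v_0 → v_1 → … → v_3 = j of Σ_t A[v_t][v_{t+1}]. For example, for (i, j) = (0, 2) we minimise over 9 possible intermediate vertex sequences; the minimum is 0, attained along the walk 0 → 2 → 0 → 2.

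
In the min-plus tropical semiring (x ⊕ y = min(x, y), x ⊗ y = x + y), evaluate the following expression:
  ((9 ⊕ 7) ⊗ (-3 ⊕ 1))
((9 ⊕ 7) ⊗ (-3 ⊕ 1)) = 4

Expand innermost to outermost. Recall ⊕ takes the minimum of its arguments and ⊗ takes their sum. Working out the expression ((9 ⊕ 7) ⊗ (-3 ⊕ 1)) gives 4.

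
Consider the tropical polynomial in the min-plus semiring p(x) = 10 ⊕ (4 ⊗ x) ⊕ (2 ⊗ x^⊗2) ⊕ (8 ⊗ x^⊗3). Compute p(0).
p(0) = 2

A tropical monomial a ⊗ x^⊗i evaluates to a + i · x. Evaluating each term at x = 0:
  Term 0 contributes 10 + 0 · 0 = 10
  Term 1 contributes 4 + 1 · 0 = 4
  Term 2 contributes 2 + 2 · 0 = 2
  Term 3 contributes 8 + 3 · 0 = 8
p(0) = ⊕ of these = min[10, 4, 2, 8] = 2.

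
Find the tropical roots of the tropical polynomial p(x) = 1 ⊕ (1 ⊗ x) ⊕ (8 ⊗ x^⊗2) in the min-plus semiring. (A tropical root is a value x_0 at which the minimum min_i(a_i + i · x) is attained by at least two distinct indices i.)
Roots: {-7, 0}

Each tropical root is a break point of the lower envelope of the lines y = a_i + i · x (there are 3 lines, with slopes 0, 1, ..., 2). Only the lines that attain the minimum somewhere contribute to roots; other lines are dominated. Here the surviving (envelope) indices are i = 2, i = 1, i = 0.
Intersections between consecutive envelope lines give the roots: for adjacent envelope indices i < j the intersection is x = (a_i − a_j) / (j − i). Reading off the sorted break points: {-7, 0}.
Verification: at each break x_0, at least two indices attain the minimum of min_i(a_i + i · x_0).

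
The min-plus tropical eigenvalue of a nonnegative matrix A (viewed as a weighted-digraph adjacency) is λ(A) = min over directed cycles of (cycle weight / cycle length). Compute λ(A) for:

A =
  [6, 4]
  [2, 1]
λ(A) = 1

Enumerate directed cycles and compute their means (weight / length). Sample:
  cycle 0 → 0: weight = 6, length = 1, mean = 6/1 ≈ 6.000
  cycle 1 → 1: weight = 1, length = 1, mean = 1/1 ≈ 1.000
  cycle 0 → 1 → 0: weight = 6, length = 2, mean = 6/2 ≈ 3.000
  cycle 1 → 0 → 1: weight = 6, length = 2, mean = 6/2 ≈ 3.000
Minimum mean = 1.000, attained e.g. along the cycle 1 → 1 with weight 1 and length 1. So λ(A) = 1/1 = 1.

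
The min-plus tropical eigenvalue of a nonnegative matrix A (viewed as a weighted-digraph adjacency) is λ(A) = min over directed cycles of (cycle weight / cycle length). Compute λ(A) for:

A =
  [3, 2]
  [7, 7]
λ(A) = 3

Enumerate directed cycles and compute their means (weight / length). Sample:
  cycle 0 → 0: weight = 3, length = 1, mean = 3/1 ≈ 3.000
  cycle 1 → 1: weight = 7, length = 1, mean = 7/1 ≈ 7.000
  cycle 0 → 1 → 0: weight = 9, length = 2, mean = 9/2 ≈ 4.500
  cycle 1 → 0 → 1: weight = 9, length = 2, mean = 9/2 ≈ 4.500
Minimum mean = 3.000, attained e.g. along the cycle 0 → 0 with weight 3 and length 1. So λ(A) = 3/1 = 3.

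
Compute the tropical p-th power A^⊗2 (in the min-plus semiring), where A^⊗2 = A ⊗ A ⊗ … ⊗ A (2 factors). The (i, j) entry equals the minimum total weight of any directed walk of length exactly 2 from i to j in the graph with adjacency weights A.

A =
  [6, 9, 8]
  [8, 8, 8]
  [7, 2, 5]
A^⊗2 =
  [12, 10, 13]
  [14, 10, 13]
  [10, 7, 10]

Each entry (A^⊗2)_ij equals the minimum over all length-2 walks i = v_0 → v_1 → … → v_2 = j of Σ_t A[v_t][v_{t+1}]. For example, for (i, j) = (0, 2) we minimise over 3 possible intermediate vertex sequences; the minimum is 13, attained along the walk 0 → 2 → 2.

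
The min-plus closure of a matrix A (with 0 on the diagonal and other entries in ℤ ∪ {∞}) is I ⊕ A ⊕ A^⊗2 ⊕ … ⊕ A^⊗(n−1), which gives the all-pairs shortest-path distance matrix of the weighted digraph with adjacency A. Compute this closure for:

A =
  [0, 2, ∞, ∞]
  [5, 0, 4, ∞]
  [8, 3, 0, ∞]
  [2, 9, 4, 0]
Closure =
  [0, 2, 6, ∞]
  [5, 0, 4, ∞]
  [8, 3, 0, ∞]
  [2, 4, 4, 0]

This is the Floyd-Warshall all-pairs shortest-path computation. For each intermediate vertex k = 0, 1, …, 3, update dist[i][j] ← min(dist[i][j], dist[i][k] + dist[k][j]). The final matrix gives, for each (i, j), the minimum total weight of any directed path from i to j (possibly empty when i = j).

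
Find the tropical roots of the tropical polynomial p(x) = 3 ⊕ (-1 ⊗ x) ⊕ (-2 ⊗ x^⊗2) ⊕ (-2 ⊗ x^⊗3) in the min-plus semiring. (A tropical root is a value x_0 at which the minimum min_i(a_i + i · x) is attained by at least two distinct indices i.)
Roots: {0, 1, 4}

Each tropical root is a break point of the lower envelope of the lines y = a_i + i · x (there are 4 lines, with slopes 0, 1, ..., 3). Only the lines that attain the minimum somewhere contribute to roots; other lines are dominated. Here the surviving (envelope) indices are i = 3, i = 2, i = 1, i = 0.
Intersections between consecutive envelope lines give the roots: for adjacent envelope indices i < j the intersection is x = (a_i − a_j) / (j − i). Reading off the sorted break points: {0, 1, 4}.
Verification: at each break x_0, at least two indices attain the minimum of min_i(a_i + i · x_0).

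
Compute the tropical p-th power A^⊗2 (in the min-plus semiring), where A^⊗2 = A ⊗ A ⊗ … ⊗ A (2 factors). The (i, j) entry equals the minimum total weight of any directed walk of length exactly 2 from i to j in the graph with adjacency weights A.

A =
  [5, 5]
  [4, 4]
A^⊗2 =
  [9, 9]
  [8, 8]

Each entry (A^⊗2)_ij equals the minimum over all length-2 walks i = v_0 → v_1 → … → v_2 = j of Σ_t A[v_t][v_{t+1}]. For example, for (i, j) = (0, 1) we minimise over 2 possible intermediate vertex sequences; the minimum is 9, attained along the walk 0 → 1 → 1.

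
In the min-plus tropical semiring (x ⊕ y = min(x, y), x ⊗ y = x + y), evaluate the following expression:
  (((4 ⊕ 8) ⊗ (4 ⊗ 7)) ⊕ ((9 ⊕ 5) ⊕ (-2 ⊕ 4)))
(((4 ⊕ 8) ⊗ (4 ⊗ 7)) ⊕ ((9 ⊕ 5) ⊕ (-2 ⊕ 4))) = -2

Expand innermost to outermost. Recall ⊕ takes the minimum of its arguments and ⊗ takes their sum. Working out the expression (((4 ⊕ 8) ⊗ (4 ⊗ 7)) ⊕ ((9 ⊕ 5) ⊕ (-2 ⊕ 4))) gives -2.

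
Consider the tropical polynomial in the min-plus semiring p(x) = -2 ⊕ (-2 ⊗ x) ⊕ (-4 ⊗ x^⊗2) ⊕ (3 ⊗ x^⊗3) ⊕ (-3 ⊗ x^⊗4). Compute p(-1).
p(-1) = -7

A tropical monomial a ⊗ x^⊗i evaluates to a + i · x. Evaluating each term at x = -1:
  Term 0 contributes -2 + 0 · -1 = -2
  Term 1 contributes -2 + 1 · -1 = -3
  Term 2 contributes -4 + 2 · -1 = -6
  Term 3 contributes 3 + 3 · -1 = 0
  Term 4 contributes -3 + 4 · -1 = -7
p(-1) = ⊕ of these = min[-2, -3, -6, 0, -7] = -7.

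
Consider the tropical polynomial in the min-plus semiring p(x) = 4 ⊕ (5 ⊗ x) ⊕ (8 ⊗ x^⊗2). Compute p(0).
p(0) = 4

A tropical monomial a ⊗ x^⊗i evaluates to a + i · x. Evaluating each term at x = 0:
  Term 0 contributes 4 + 0 · 0 = 4
  Term 1 contributes 5 + 1 · 0 = 5
  Term 2 contributes 8 + 2 · 0 = 8
p(0) = ⊕ of these = min[4, 5, 8] = 4.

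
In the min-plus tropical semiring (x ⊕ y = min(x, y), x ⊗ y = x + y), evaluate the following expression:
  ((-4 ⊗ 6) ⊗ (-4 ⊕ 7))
((-4 ⊗ 6) ⊗ (-4 ⊕ 7)) = -2

Expand innermost to outermost. Recall ⊕ takes the minimum of its arguments and ⊗ takes their sum. Working out the expression ((-4 ⊗ 6) ⊗ (-4 ⊕ 7)) gives -2.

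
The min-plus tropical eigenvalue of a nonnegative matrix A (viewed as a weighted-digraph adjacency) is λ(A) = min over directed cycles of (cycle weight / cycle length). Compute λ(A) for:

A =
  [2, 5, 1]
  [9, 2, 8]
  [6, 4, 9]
λ(A) = 2

Enumerate directed cycles and compute their means (weight / length). Sample:
  cycle 0 → 0: weight = 2, length = 1, mean = 2/1 ≈ 2.000
  cycle 1 → 1: weight = 2, length = 1, mean = 2/1 ≈ 2.000
  cycle 2 → 2: weight = 9, length = 1, mean = 9/1 ≈ 9.000
  cycle 0 → 1 → 0: weight = 14, length = 2, mean = 14/2 ≈ 7.000
  cycle 0 → 2 → 0: weight = 7, length = 2, mean = 7/2 ≈ 3.500
  cycle 1 → 0 → 1: weight = 14, length = 2, mean = 14/2 ≈ 7.000
Minimum mean = 2.000, attained e.g. along the cycle 0 → 0 with weight 2 and length 1. So λ(A) = 2/1 = 2.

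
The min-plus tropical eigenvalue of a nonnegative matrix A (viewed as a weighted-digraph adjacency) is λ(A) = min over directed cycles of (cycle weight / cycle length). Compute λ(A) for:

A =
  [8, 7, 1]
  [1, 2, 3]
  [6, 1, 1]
λ(A) = 1

Enumerate directed cycles and compute their means (weight / length). Sample:
  cycle 0 → 0: weight = 8, length = 1, mean = 8/1 ≈ 8.000
  cycle 1 → 1: weight = 2, length = 1, mean = 2/1 ≈ 2.000
  cycle 2 → 2: weight = 1, length = 1, mean = 1/1 ≈ 1.000
  cycle 0 → 1 → 0: weight = 8, length = 2, mean = 8/2 ≈ 4.000
  cycle 0 → 2 → 0: weight = 7, length = 2, mean = 7/2 ≈ 3.500
  cycle 1 → 0 → 1: weight = 8, length = 2, mean = 8/2 ≈ 4.000
Minimum mean = 1.000, attained e.g. along the cycle 2 → 2 with weight 1 and length 1. So λ(A) = 1/1 = 1.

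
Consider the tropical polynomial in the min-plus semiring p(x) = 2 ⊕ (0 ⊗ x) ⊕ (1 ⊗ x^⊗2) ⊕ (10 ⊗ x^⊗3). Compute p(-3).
p(-3) = -5

A tropical monomial a ⊗ x^⊗i evaluates to a + i · x. Evaluating each term at x = -3:
  Term 0 contributes 2 + 0 · -3 = 2
  Term 1 contributes 0 + 1 · -3 = -3
  Term 2 contributes 1 + 2 · -3 = -5
  Term 3 contributes 10 + 3 · -3 = 1
p(-3) = ⊕ of these = min[2, -3, -5, 1] = -5.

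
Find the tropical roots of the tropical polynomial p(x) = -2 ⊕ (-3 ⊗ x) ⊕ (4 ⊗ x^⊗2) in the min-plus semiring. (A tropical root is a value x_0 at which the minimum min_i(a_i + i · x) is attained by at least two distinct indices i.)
Roots: {-7, 1}

Each tropical root is a break point of the lower envelope of the lines y = a_i + i · x (there are 3 lines, with slopes 0, 1, ..., 2). Only the lines that attain the minimum somewhere contribute to roots; other lines are dominated. Here the surviving (envelope) indices are i = 2, i = 1, i = 0.
Intersections between consecutive envelope lines give the roots: for adjacent envelope indices i < j the intersection is x = (a_i − a_j) / (j − i). Reading off the sorted break points: {-7, 1}.
Verification: at each break x_0, at least two indices attain the minimum of min_i(a_i + i · x_0).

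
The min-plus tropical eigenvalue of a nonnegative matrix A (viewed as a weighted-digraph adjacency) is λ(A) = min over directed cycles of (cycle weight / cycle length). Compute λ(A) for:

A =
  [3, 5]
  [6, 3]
λ(A) = 3

Enumerate directed cycles and compute their means (weight / length). Sample:
  cycle 0 → 0: weight = 3, length = 1, mean = 3/1 ≈ 3.000
  cycle 1 → 1: weight = 3, length = 1, mean = 3/1 ≈ 3.000
  cycle 0 → 1 → 0: weight = 11, length = 2, mean = 11/2 ≈ 5.500
  cycle 1 → 0 → 1: weight = 11, length = 2, mean = 11/2 ≈ 5.500
Minimum mean = 3.000, attained e.g. along the cycle 0 → 0 with weight 3 and length 1. So λ(A) = 3/1 = 3.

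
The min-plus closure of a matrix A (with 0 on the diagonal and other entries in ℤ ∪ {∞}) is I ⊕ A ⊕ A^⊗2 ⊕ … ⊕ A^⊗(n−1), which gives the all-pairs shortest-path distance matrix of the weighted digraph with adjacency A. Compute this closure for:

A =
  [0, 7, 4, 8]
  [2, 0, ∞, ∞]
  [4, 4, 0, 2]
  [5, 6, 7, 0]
Closure =
  [0, 7, 4, 6]
  [2, 0, 6, 8]
  [4, 4, 0, 2]
  [5, 6, 7, 0]

This is the Floyd-Warshall all-pairs shortest-path computation. For each intermediate vertex k = 0, 1, …, 3, update dist[i][j] ← min(dist[i][j], dist[i][k] + dist[k][j]). The final matrix gives, for each (i, j), the minimum total weight of any directed path from i to j (possibly empty when i = j).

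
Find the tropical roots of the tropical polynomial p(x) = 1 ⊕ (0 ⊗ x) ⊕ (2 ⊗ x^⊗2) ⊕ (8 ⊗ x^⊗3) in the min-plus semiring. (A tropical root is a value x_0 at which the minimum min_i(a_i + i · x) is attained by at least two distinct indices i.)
Roots: {-6, -2, 1}

Each tropical root is a break point of the lower envelope of the lines y = a_i + i · x (there are 4 lines, with slopes 0, 1, ..., 3). Only the lines that attain the minimum somewhere contribute to roots; other lines are dominated. Here the surviving (envelope) indices are i = 3, i = 2, i = 1, i = 0.
Intersections between consecutive envelope lines give the roots: for adjacent envelope indices i < j the intersection is x = (a_i − a_j) / (j − i). Reading off the sorted break points: {-6, -2, 1}.
Verification: at each break x_0, at least two indices attain the minimum of min_i(a_i + i · x_0).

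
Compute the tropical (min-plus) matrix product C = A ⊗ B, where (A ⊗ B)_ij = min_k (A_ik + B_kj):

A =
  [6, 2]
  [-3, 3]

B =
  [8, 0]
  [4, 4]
A ⊗ B =
  [6, 6]
  [5, -3]

Apply the min-plus product entry-by-entry:
  C[0][0] = min over k of (A[0][0] + B[0][0] = 6 + 8 = 14, A[0][1] + B[1][0] = 2 + 4 = 6) = 6 (attained at k = 1)
  C[0][1] = min over k of (A[0][0] + B[0][1] = 6 + 0 = 6, A[0][1] + B[1][1] = 2 + 4 = 6) = 6 (attained at k = 0)
  C[1][0] = min over k of (A[1][0] + B[0][0] = -3 + 8 = 5, A[1][1] + B[1][0] = 3 + 4 = 7) = 5 (attained at k = 0)
  C[1][1] = min over k of (A[1][0] + B[0][1] = -3 + 0 = -3, A[1][1] + B[1][1] = 3 + 4 = 7) = -3 (attained at k = 0)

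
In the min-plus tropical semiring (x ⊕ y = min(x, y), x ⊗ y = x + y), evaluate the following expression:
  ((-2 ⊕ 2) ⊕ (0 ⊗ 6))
((-2 ⊕ 2) ⊕ (0 ⊗ 6)) = -2

Expand innermost to outermost. Recall ⊕ takes the minimum of its arguments and ⊗ takes their sum. Working out the expression ((-2 ⊕ 2) ⊕ (0 ⊗ 6)) gives -2.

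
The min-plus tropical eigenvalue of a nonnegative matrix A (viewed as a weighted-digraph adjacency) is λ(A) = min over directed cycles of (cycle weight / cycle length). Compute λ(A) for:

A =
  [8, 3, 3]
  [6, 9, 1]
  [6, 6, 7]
λ(A) = 10/3

Enumerate directed cycles and compute their means (weight / length). Sample:
  cycle 0 → 0: weight = 8, length = 1, mean = 8/1 ≈ 8.000
  cycle 1 → 1: weight = 9, length = 1, mean = 9/1 ≈ 9.000
  cycle 2 → 2: weight = 7, length = 1, mean = 7/1 ≈ 7.000
  cycle 0 → 1 → 0: weight = 9, length = 2, mean = 9/2 ≈ 4.500
  cycle 0 → 2 → 0: weight = 9, length = 2, mean = 9/2 ≈ 4.500
  cycle 1 → 0 → 1: weight = 9, length = 2, mean = 9/2 ≈ 4.500
Minimum mean = 3.333, attained e.g. along the cycle 0 → 1 → 2 → 0 with weight 10 and length 3. So λ(A) = 10/3 = 10/3.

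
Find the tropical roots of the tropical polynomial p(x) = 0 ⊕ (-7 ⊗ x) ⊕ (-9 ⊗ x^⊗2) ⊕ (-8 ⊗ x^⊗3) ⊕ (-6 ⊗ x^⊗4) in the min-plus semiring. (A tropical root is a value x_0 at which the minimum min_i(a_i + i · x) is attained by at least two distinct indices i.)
Roots: {-2, -1, 2, 7}

Each tropical root is a break point of the lower envelope of the lines y = a_i + i · x (there are 5 lines, with slopes 0, 1, ..., 4). Only the lines that attain the minimum somewhere contribute to roots; other lines are dominated. Here the surviving (envelope) indices are i = 4, i = 3, i = 2, i = 1, i = 0.
Intersections between consecutive envelope lines give the roots: for adjacent envelope indices i < j the intersection is x = (a_i − a_j) / (j − i). Reading off the sorted break points: {-2, -1, 2, 7}.
Verification: at each break x_0, at least two indices attain the minimum of min_i(a_i + i · x_0).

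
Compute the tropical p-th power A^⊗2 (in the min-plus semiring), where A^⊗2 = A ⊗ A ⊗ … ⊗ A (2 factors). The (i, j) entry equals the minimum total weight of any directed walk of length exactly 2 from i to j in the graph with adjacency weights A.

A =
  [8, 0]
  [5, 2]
A^⊗2 =
  [5, 2]
  [7, 4]

Each entry (A^⊗2)_ij equals the minimum over all length-2 walks i = v_0 → v_1 → … → v_2 = j of Σ_t A[v_t][v_{t+1}]. For example, for (i, j) = (0, 1) we minimise over 2 possible intermediate vertex sequences; the minimum is 2, attained along the walk 0 → 1 → 1.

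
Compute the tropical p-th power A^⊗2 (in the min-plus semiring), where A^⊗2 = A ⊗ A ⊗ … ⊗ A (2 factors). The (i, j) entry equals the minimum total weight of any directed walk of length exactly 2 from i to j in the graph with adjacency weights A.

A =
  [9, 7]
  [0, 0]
A^⊗2 =
  [7, 7]
  [0, 0]

Each entry (A^⊗2)_ij equals the minimum over all length-2 walks i = v_0 → v_1 → … → v_2 = j of Σ_t A[v_t][v_{t+1}]. For example, for (i, j) = (0, 1) we minimise over 2 possible intermediate vertex sequences; the minimum is 7, attained along the walk 0 → 1 → 1.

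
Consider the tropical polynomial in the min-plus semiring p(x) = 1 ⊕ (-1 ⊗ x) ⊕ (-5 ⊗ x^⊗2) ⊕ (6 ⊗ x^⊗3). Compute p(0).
p(0) = -5

A tropical monomial a ⊗ x^⊗i evaluates to a + i · x. Evaluating each term at x = 0:
  Term 0 contributes 1 + 0 · 0 = 1
  Term 1 contributes -1 + 1 · 0 = -1
  Term 2 contributes -5 + 2 · 0 = -5
  Term 3 contributes 6 + 3 · 0 = 6
p(0) = ⊕ of these = min[1, -1, -5, 6] = -5.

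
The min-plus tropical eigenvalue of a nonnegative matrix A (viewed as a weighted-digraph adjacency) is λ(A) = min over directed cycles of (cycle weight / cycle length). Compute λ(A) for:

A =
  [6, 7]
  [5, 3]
λ(A) = 3

Enumerate directed cycles and compute their means (weight / length). Sample:
  cycle 0 → 0: weight = 6, length = 1, mean = 6/1 ≈ 6.000
  cycle 1 → 1: weight = 3, length = 1, mean = 3/1 ≈ 3.000
  cycle 0 → 1 → 0: weight = 12, length = 2, mean = 12/2 ≈ 6.000
  cycle 1 → 0 → 1: weight = 12, length = 2, mean = 12/2 ≈ 6.000
Minimum mean = 3.000, attained e.g. along the cycle 1 → 1 with weight 3 and length 1. So λ(A) = 3/1 = 3.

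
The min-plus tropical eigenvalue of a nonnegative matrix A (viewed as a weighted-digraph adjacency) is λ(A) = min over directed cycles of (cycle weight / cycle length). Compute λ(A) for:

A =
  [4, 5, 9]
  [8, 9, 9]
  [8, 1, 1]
λ(A) = 1

Enumerate directed cycles and compute their means (weight / length). Sample:
  cycle 0 → 0: weight = 4, length = 1, mean = 4/1 ≈ 4.000
  cycle 1 → 1: weight = 9, length = 1, mean = 9/1 ≈ 9.000
  cycle 2 → 2: weight = 1, length = 1, mean = 1/1 ≈ 1.000
  cycle 0 → 1 → 0: weight = 13, length = 2, mean = 13/2 ≈ 6.500
  cycle 0 → 2 → 0: weight = 17, length = 2, mean = 17/2 ≈ 8.500
  cycle 1 → 0 → 1: weight = 13, length = 2, mean = 13/2 ≈ 6.500
Minimum mean = 1.000, attained e.g. along the cycle 2 → 2 with weight 1 and length 1. So λ(A) = 1/1 = 1.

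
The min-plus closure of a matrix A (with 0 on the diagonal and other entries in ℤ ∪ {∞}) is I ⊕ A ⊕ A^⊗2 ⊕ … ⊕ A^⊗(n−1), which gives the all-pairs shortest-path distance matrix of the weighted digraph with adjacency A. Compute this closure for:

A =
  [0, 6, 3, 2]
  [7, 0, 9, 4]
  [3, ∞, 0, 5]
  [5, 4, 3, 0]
Closure =
  [0, 6, 3, 2]
  [7, 0, 7, 4]
  [3, 9, 0, 5]
  [5, 4, 3, 0]

This is the Floyd-Warshall all-pairs shortest-path computation. For each intermediate vertex k = 0, 1, …, 3, update dist[i][j] ← min(dist[i][j], dist[i][k] + dist[k][j]). The final matrix gives, for each (i, j), the minimum total weight of any directed path from i to j (possibly empty when i = j).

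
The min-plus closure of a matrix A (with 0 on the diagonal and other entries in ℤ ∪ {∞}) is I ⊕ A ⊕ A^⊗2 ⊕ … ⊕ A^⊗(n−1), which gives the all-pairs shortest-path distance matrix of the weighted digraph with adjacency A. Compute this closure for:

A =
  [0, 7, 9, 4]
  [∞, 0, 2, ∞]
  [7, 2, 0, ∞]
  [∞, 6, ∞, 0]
Closure =
  [0, 7, 9, 4]
  [9, 0, 2, 13]
  [7, 2, 0, 11]
  [15, 6, 8, 0]

This is the Floyd-Warshall all-pairs shortest-path computation. For each intermediate vertex k = 0, 1, …, 3, update dist[i][j] ← min(dist[i][j], dist[i][k] + dist[k][j]). The final matrix gives, for each (i, j), the minimum total weight of any directed path from i to j (possibly empty when i = j).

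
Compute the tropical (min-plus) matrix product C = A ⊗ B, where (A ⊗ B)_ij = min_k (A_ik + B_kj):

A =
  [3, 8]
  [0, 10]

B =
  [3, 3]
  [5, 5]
A ⊗ B =
  [6, 6]
  [3, 3]

Apply the min-plus product entry-by-entry:
  C[0][0] = min over k of (A[0][0] + B[0][0] = 3 + 3 = 6, A[0][1] + B[1][0] = 8 + 5 = 13) = 6 (attained at k = 0)
  C[0][1] = min over k of (A[0][0] + B[0][1] = 3 + 3 = 6, A[0][1] + B[1][1] = 8 + 5 = 13) = 6 (attained at k = 0)
  C[1][0] = min over k of (A[1][0] + B[0][0] = 0 + 3 = 3, A[1][1] + B[1][0] = 10 + 5 = 15) = 3 (attained at k = 0)
  C[1][1] = min over k of (A[1][0] + B[0][1] = 0 + 3 = 3, A[1][1] + B[1][1] = 10 + 5 = 15) = 3 (attained at k = 0)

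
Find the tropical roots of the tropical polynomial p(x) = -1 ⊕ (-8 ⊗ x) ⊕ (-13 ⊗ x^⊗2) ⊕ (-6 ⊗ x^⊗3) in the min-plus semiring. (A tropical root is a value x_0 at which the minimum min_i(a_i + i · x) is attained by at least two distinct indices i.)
Roots: {-7, 5, 7}

Each tropical root is a break point of the lower envelope of the lines y = a_i + i · x (there are 4 lines, with slopes 0, 1, ..., 3). Only the lines that attain the minimum somewhere contribute to roots; other lines are dominated. Here the surviving (envelope) indices are i = 3, i = 2, i = 1, i = 0.
Intersections between consecutive envelope lines give the roots: for adjacent envelope indices i < j the intersection is x = (a_i − a_j) / (j − i). Reading off the sorted break points: {-7, 5, 7}.
Verification: at each break x_0, at least two indices attain the minimum of min_i(a_i + i · x_0).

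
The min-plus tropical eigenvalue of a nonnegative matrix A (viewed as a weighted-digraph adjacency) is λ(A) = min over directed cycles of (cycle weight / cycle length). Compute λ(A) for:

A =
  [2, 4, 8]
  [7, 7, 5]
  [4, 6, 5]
λ(A) = 2

Enumerate directed cycles and compute their means (weight / length). Sample:
  cycle 0 → 0: weight = 2, length = 1, mean = 2/1 ≈ 2.000
  cycle 1 → 1: weight = 7, length = 1, mean = 7/1 ≈ 7.000
  cycle 2 → 2: weight = 5, length = 1, mean = 5/1 ≈ 5.000
  cycle 0 → 1 → 0: weight = 11, length = 2, mean = 11/2 ≈ 5.500
  cycle 0 → 2 → 0: weight = 12, length = 2, mean = 12/2 ≈ 6.000
  cycle 1 → 0 → 1: weight = 11, length = 2, mean = 11/2 ≈ 5.500
Minimum mean = 2.000, attained e.g. along the cycle 0 → 0 with weight 2 and length 1. So λ(A) = 2/1 = 2.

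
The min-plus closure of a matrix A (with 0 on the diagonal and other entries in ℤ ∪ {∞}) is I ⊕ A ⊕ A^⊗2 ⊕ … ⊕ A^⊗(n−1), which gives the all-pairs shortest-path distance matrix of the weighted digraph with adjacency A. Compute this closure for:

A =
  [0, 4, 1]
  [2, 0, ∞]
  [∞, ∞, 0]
Closure =
  [0, 4, 1]
  [2, 0, 3]
  [∞, ∞, 0]

This is the Floyd-Warshall all-pairs shortest-path computation. For each intermediate vertex k = 0, 1, …, 2, update dist[i][j] ← min(dist[i][j], dist[i][k] + dist[k][j]). The final matrix gives, for each (i, j), the minimum total weight of any directed path from i to j (possibly empty when i = j).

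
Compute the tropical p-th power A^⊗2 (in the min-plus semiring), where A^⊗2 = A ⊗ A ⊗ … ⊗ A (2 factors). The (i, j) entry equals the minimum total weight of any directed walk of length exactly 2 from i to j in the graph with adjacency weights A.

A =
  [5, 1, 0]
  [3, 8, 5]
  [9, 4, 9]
A^⊗2 =
  [4, 4, 5]
  [8, 4, 3]
  [7, 10, 9]

Each entry (A^⊗2)_ij equals the minimum over all length-2 walks i = v_0 → v_1 → … → v_2 = j of Σ_t A[v_t][v_{t+1}]. For example, for (i, j) = (0, 2) we minimise over 3 possible intermediate vertex sequences; the minimum is 5, attained along the walk 0 → 0 → 2.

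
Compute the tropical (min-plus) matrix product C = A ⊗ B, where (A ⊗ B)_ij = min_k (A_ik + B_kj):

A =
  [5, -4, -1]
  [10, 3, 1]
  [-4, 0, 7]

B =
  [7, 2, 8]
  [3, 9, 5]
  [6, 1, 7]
A ⊗ B =
  [-1, 0, 1]
  [6, 2, 8]
  [3, -2, 4]

Apply the min-plus product entry-by-entry:
  C[0][0] = min over k of (A[0][0] + B[0][0] = 5 + 7 = 12, A[0][1] + B[1][0] = -4 + 3 = -1, A[0][2] + B[2][0] = -1 + 6 = 5) = -1 (attained at k = 1)
  C[0][1] = min over k of (A[0][0] + B[0][1] = 5 + 2 = 7, A[0][1] + B[1][1] = -4 + 9 = 5, A[0][2] + B[2][1] = -1 + 1 = 0) = 0 (attained at k = 2)
  C[0][2] = min over k of (A[0][0] + B[0][2] = 5 + 8 = 13, A[0][1] + B[1][2] = -4 + 5 = 1, A[0][2] + B[2][2] = -1 + 7 = 6) = 1 (attained at k = 1)
  C[1][0] = min over k of (A[1][0] + B[0][0] = 10 + 7 = 17, A[1][1] + B[1][0] = 3 + 3 = 6, A[1][2] + B[2][0] = 1 + 6 = 7) = 6 (attained at k = 1)
  C[1][1] = min over k of (A[1][0] + B[0][1] = 10 + 2 = 12, A[1][1] + B[1][1] = 3 + 9 = 12, A[1][2] + B[2][1] = 1 + 1 = 2) = 2 (attained at k = 2)
  C[1][2] = min over k of (A[1][0] + B[0][2] = 10 + 8 = 18, A[1][1] + B[1][2] = 3 + 5 = 8, A[1][2] + B[2][2] = 1 + 7 = 8) = 8 (attained at k = 1)
  C[2][0] = min over k of (A[2][0] + B[0][0] = -4 + 7 = 3, A[2][1] + B[1][0] = 0 + 3 = 3, A[2][2] + B[2][0] = 7 + 6 = 13) = 3 (attained at k = 0)
  C[2][1] = min over k of (A[2][0] + B[0][1] = -4 + 2 = -2, A[2][1] + B[1][1] = 0 + 9 = 9, A[2][2] + B[2][1] = 7 + 1 = 8) = -2 (attained at k = 0)
  C[2][2] = min over k of (A[2][0] + B[0][2] = -4 + 8 = 4, A[2][1] + B[1][2] = 0 + 5 = 5, A[2][2] + B[2][2] = 7 + 7 = 14) = 4 (attained at k = 0)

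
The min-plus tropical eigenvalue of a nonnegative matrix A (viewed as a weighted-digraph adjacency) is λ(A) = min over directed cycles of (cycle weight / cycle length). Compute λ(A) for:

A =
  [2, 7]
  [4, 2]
λ(A) = 2

Enumerate directed cycles and compute their means (weight / length). Sample:
  cycle 0 → 0: weight = 2, length = 1, mean = 2/1 ≈ 2.000
  cycle 1 → 1: weight = 2, length = 1, mean = 2/1 ≈ 2.000
  cycle 0 → 1 → 0: weight = 11, length = 2, mean = 11/2 ≈ 5.500
  cycle 1 → 0 → 1: weight = 11, length = 2, mean = 11/2 ≈ 5.500
Minimum mean = 2.000, attained e.g. along the cycle 0 → 0 with weight 2 and length 1. So λ(A) = 2/1 = 2.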